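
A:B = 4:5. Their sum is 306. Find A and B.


Let A = 4k, B = 5k.
4k + 5k = 306
9k = 306 → k = 306/9 = 34
A = 4×34 = 136, B = 5×34 = 170
= A = 136, B = 170

A = 136, B = 170


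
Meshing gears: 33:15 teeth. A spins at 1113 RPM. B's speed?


Gear ratio = 33:15 = 11:5
RPM_B = RPM_A × (teeth_A / teeth_B)
= 1113 × (33/15)
= 2448.6 RPM

2448.6 RPM


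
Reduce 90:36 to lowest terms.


GCD(90, 36) = 18
90/18 : 36/18
= 5:2

5:2


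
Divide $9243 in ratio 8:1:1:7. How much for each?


Total parts = 8 + 1 + 1 + 7 = 17
Part 1: 9243 × 8/17 = 4349.65
Part 2: 9243 × 1/17 = 543.71
Part 3: 9243 × 1/17 = 543.71
Part 4: 9243 × 7/17 = 3805.94
= Part 1: $4349.65, Part 2: $543.71, Part 3: $543.71, Part 4: $3805.94

Part 1: $4349.65, Part 2: $543.71, Part 3: $543.71, Part 4: $3805.94


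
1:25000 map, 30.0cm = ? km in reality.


Real distance = map distance × scale
= 30.0cm × 25000
= 750000 cm = 7500.0 m
= 7.500 km

7.500 km


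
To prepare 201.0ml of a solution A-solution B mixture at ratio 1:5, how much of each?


Total parts = 1 + 5 = 6
solution A: 201.0 × 1/6 = 33.5ml
solution B: 201.0 × 5/6 = 167.5ml
= 33.5ml and 167.5ml

33.5ml and 167.5ml


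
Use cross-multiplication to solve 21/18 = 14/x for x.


Cross multiply: 21 × x = 18 × 14
21x = 252
x = 252 / 21
= 12.00

12.00


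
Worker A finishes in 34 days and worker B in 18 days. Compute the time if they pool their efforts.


Rate of A = 1/34 per day
Rate of B = 1/18 per day
Combined rate = 1/34 + 1/18 = 52/612 ≈ 0.0850 per day
Days = 1 / combined rate = 612/52
≈ 11.77 days

11.77 days


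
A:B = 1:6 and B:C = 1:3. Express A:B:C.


Match B: multiply A:B by 1 → 1:6
Multiply B:C by 6 → 6:18
Combined: 1:6:18
GCD = 1
= 1:6:18

1:6:18


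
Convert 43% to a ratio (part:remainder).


43% means 43 parts out of 100; remainder = 57
Part : remainder = 43:57
GCD = 1
= 43:57

43:57


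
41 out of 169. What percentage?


Percentage = (part / whole) × 100
= (41 / 169) × 100
≈ 24.26%

24.26%


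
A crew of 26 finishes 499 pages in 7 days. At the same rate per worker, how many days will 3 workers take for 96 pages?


Days ∝ work / workers, so d₂ = d₁ × (m₁/m₂) × (w₂/w₁)
Workers factor (inverse): 26/3 ≈ 8.6667
Work factor (direct): 96/499 ≈ 0.1924
d₂ = 7 × 26/3 × 96/499 = (7 × 26 × 96) / (3 × 499) = 17472/1497
≈ 11.67 days

11.67 days


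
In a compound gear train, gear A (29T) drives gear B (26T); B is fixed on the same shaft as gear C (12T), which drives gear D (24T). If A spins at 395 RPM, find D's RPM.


Stage 1: RPM_B = RPM_A × t_A/t_B = 395 × 29/26 = 11455/26 ≈ 440.58
B and C share a shaft → RPM_C = RPM_B
Stage 2: RPM_D = RPM_C × t_C/t_D = RPM_A × (t_A×t_C)/(t_B×t_D)
Overall ratio = (29×12)/(26×24) = 348/624
RPM_D = 395 × 348/624 = 137460/624
≈ 220.29 RPM

220.29 RPM


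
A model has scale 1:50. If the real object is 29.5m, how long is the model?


Model size = real / scale
= 29.5 / 50
= 0.5900 m

0.5900 m


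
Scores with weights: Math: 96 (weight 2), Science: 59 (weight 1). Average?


Numerator = 96×2 + 59×1
= 192 + 59
= 251
Total weight = 3
Weighted avg = 251/3
= 83.67

83.67


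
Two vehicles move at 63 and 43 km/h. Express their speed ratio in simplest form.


Ratio = 63:43
GCD = 1
Simplified = 63:43
Time ratio (same distance) = 43:63
Speed ratio = 63:43

63:43


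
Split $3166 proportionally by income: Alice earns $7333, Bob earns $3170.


Total income = 7333 + 3170 = $10503
Alice: $3166 × 7333/10503 = $2210.44
Bob: $3166 × 3170/10503 = $955.56
= Alice: $2210.44, Bob: $955.56

Alice: $2210.44, Bob: $955.56


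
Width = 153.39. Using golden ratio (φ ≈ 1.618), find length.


φ = (1 + √5) / 2 ≈ 1.618
Length = width × φ = 153.39 × 1.618 = 248.18502
≈ 248.19

248.19


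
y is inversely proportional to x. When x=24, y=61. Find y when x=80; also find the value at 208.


Inverse proportion: x × y = constant
k = 24 × 61 = 1464
At x=80: k/80 = 18.30
At x=208: k/208 = 7.04
= 18.30 and 7.04

18.30 and 7.04


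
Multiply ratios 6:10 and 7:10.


Compound ratio = (6×7) : (10×10)
= 42:100
GCD = 2
= 21:50

21:50


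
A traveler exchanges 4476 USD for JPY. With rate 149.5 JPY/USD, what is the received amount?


Amount × rate = 4476 × 149.5
= 669162.00 JPY

669162.00 JPY


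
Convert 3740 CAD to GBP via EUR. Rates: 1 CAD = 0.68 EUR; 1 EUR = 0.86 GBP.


Step 1: 3740 CAD × 0.68 = 2543.20 EUR
Step 2: 2543.20 EUR × 0.86 = 2187.15 GBP
Implied rate CAD→GBP = 0.68 × 0.86 = 0.5848
= 2187.15 GBP

2187.15 GBP


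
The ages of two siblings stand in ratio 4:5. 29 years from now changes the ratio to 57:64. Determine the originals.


Let A = 4k, B = 5k.
(4k + 29) / (5k + 29) = 57/64
Cross-multiply: 64(4k + 29) = 57(5k + 29)
256k + 1856 = 285k + 1653
256k - 285k = 1653 - 1856
-29k = -203
k = -203/-29 = 7
A = 4×7 = 28, B = 5×7 = 35
= A = 28, B = 35

A = 28, B = 35


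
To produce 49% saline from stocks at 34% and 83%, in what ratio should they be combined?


Let x parts of 34% mix with y parts of 83%.
34x + 83y = 49(x + y)
34x + 83y = 49x + 49y
x(34 - 49) = y(49 - 83)
x/y = (83 - 49)/(49 - 34) = 34/15
Simplify: 34:15
= 34:15

34:15


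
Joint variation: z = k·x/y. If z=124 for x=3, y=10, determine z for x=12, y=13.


z = k·x/y
Solve for k using the known point: k = z·y/x = 124×10/3 = 1240/3 ≈ 413.3333
Now evaluate at x=12, y=13:
z = k × 12 / 13 = (1240 × 12) / (3 × 13) = 14880/39
≈ 381.5385

381.5385


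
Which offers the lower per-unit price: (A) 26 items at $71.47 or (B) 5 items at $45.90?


Deal A: $71.47/26 = $2.7488/unit
Deal B: $45.90/5 = $9.1800/unit
A is cheaper per unit
= Deal A

Deal A


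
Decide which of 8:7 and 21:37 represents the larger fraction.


8/7 = 1.1429
21/37 = 0.5676
1.1429 > 0.5676, so 8:7 is greater
= 8:7

8:7


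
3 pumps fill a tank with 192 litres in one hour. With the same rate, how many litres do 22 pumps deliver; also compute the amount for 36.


Direct proportion: y/x = constant
k = 192/3 = 64.0000
y at x=22: k × 22 = 192 × 22 / 3 = 4224/3 = 1408.00
y at x=36: k × 36 = 192 × 36 / 3 = 6912/3 = 2304.00
= 1408.00 and 2304.00

1408.00 and 2304.00


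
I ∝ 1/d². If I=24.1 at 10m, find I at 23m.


I₁d₁² = I₂d₂²
I₂ = I₁ × (d₁/d₂)²
= 24.1 × (10/23)²
= 24.1 × 100/529
= 2410/529
≈ 4.5558

4.5558


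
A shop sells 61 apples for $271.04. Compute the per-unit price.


Unit rate = total / quantity
= 271.04 / 61
= $4.44 per unit

$4.44 per unit


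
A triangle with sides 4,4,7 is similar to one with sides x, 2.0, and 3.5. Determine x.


Scale factor = 2.0/4 = 0.5
Missing side = 4 × 0.5
= 2.0

2.0


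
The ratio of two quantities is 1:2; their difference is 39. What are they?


Let A = 1k, B = 2k.
2k - 1k = 39
1k = 39 → k = 39/1 = 39
A = 1×39 = 39, B = 2×39 = 78
= A = 39, B = 78

A = 39, B = 78


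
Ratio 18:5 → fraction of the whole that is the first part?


Total parts = 18 + 5 = 23
First part: 18/23 = 18/23
= 18/23

18/23


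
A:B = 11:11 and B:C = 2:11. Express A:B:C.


Match B: multiply A:B by 2 → 22:22
Multiply B:C by 11 → 22:121
Combined: 22:22:121
GCD = 11
= 2:2:11

2:2:11


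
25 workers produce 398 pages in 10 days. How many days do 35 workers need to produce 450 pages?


Days ∝ work / workers, so d₂ = d₁ × (m₁/m₂) × (w₂/w₁)
Workers factor (inverse): 25/35 ≈ 0.7143
Work factor (direct): 450/398 ≈ 1.1307
d₂ = 10 × 25/35 × 450/398 = (10 × 25 × 450) / (35 × 398) = 112500/13930
≈ 8.08 days

8.08 days


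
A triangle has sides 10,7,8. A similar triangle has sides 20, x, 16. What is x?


Scale factor = 20/10 = 2
Missing side = 7 × 2
= 14.0

14.0


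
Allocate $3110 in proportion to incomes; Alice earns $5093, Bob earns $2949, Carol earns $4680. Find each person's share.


Total income = 5093 + 2949 + 4680 = $12722
Alice: $3110 × 5093/12722 = $1245.03
Bob: $3110 × 2949/12722 = $720.91
Carol: $3110 × 4680/12722 = $1144.07
= Alice: $1245.03, Bob: $720.91, Carol: $1144.07

Alice: $1245.03, Bob: $720.91, Carol: $1144.07


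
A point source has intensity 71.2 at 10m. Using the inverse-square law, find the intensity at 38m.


I₁d₁² = I₂d₂²
I₂ = I₁ × (d₁/d₂)²
= 71.2 × (10/38)²
= 71.2 × 100/1444
= 7120/1444
≈ 4.9307

4.9307


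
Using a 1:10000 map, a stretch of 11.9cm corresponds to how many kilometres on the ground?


Real distance = map distance × scale
= 11.9cm × 10000
= 119000 cm = 1190.0 m
= 1.190 km

1.190 km


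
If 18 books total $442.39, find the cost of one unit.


Unit rate = total / quantity
= 442.39 / 18
= $24.58 per unit

$24.58 per unit


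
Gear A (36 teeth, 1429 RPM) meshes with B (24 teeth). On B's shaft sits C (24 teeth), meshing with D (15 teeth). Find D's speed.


Stage 1: RPM_B = RPM_A × t_A/t_B = 1429 × 36/24 = 51444/24 = 2143.50
B and C share a shaft → RPM_C = RPM_B
Stage 2: RPM_D = RPM_C × t_C/t_D = RPM_A × (t_A×t_C)/(t_B×t_D)
Overall ratio = (36×24)/(24×15) = 864/360
RPM_D = 1429 × 864/360 = 1234656/360
= 3429.60 RPM

3429.60 RPM


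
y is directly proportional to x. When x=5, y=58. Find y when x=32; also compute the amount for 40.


Direct proportion: y/x = constant
k = 58/5 = 11.6000
y at x=32: k × 32 = 58 × 32 / 5 = 1856/5 = 371.20
y at x=40: k × 40 = 58 × 40 / 5 = 2320/5 = 464.00
= 371.20 and 464.00

371.20 and 464.00


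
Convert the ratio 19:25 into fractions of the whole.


Total parts = 19 + 25 = 44
First part: 19/44 = 19/44
Second part: 25/44 = 25/44
= 19/44 and 25/44

19/44 and 25/44


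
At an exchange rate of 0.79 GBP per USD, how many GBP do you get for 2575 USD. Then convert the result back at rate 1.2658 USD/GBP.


Amount × rate = 2575 × 0.79 = 2034.25 GBP
Round-trip: 2034.25 × 1.2658 = 2574.95 USD
= 2034.25 GBP, then 2574.95 USD

2034.25 GBP, then 2574.95 USD


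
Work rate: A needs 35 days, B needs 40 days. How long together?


Rate of A = 1/35 per day
Rate of B = 1/40 per day
Combined rate = 1/35 + 1/40 = 75/1400 ≈ 0.0536 per day
Days = 1 / combined rate = 1400/75
≈ 18.67 days

18.67 days


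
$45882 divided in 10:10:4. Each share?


Total parts = 10 + 10 + 4 = 24
Part 1: 45882 × 10/24 = 19117.50
Part 2: 45882 × 10/24 = 19117.50
Part 3: 45882 × 4/24 = 7647.00
= Part 1: $19117.50, Part 2: $19117.50, Part 3: $7647.00

Part 1: $19117.50, Part 2: $19117.50, Part 3: $7647.00


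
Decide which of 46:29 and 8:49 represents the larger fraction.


46/29 = 1.5862
8/49 = 0.1633
1.5862 > 0.1633, so 46:29 is greater
= 46:29

46:29


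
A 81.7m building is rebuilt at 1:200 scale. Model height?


Model size = real / scale
= 81.7 / 200
= 0.4085 m

0.4085 m


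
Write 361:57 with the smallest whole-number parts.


GCD(361, 57) = 19
361/19 : 57/19
= 19:3

19:3


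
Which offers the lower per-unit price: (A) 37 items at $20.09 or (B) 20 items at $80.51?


Deal A: $20.09/37 = $0.5430/unit
Deal B: $80.51/20 = $4.0255/unit
A is cheaper per unit
= Deal A

Deal A


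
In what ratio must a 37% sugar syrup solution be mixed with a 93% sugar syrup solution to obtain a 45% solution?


Let x parts of 37% mix with y parts of 93%.
37x + 93y = 45(x + y)
37x + 93y = 45x + 45y
x(37 - 45) = y(45 - 93)
x/y = (93 - 45)/(45 - 37) = 48/8
Simplify: 6:1
= 6:1

6:1


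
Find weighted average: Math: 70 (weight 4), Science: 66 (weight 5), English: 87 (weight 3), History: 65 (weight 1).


Numerator = 70×4 + 66×5 + 87×3 + 65×1
= 280 + 330 + 261 + 65
= 936
Total weight = 13
Weighted avg = 936/13
= 72.00

72.00


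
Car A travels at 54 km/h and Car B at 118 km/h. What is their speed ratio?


Ratio = 54:118
GCD = 2
Simplified = 27:59
Time ratio (same distance) = 59:27
Speed ratio = 27:59

27:59


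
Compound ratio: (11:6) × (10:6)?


Compound ratio = (11×10) : (6×6)
= 110:36
GCD = 2
= 55:18

55:18


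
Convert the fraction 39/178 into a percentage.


Percentage = (part / whole) × 100
= (39 / 178) × 100
≈ 21.91%

21.91%


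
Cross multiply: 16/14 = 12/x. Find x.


Cross multiply: 16 × x = 14 × 12
16x = 168
x = 168 / 16
= 10.50

10.50


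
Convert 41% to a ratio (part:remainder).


41% means 41 parts out of 100; remainder = 59
Part : remainder = 41:59
GCD = 1
= 41:59

41:59


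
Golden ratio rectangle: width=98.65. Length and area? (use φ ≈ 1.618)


φ = (1 + √5) / 2 ≈ 1.618
Length = width × φ = 98.65 × 1.618 = 159.6157
≈ 159.62
Area = width × length = 98.65 × 159.6157 = 15746.088805 ≈ 15746.09
= Length: 159.62, Area: 15746.09

Length: 159.62, Area: 15746.09


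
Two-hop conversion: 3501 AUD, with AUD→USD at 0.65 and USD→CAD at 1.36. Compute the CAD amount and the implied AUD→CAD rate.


Step 1: 3501 AUD × 0.65 = 2275.65 USD
Step 2: 2275.65 USD × 1.36 = 3094.88 CAD
Implied rate AUD→CAD = 0.65 × 1.36 = 0.8840
= 3094.88 CAD; implied rate 0.8840 CAD/AUD

3094.88 CAD; implied rate 0.8840 CAD/AUD


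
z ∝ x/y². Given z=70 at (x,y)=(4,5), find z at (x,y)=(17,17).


z = k·x/y²
Solve for k using the known point: k = z·y²/x = 70×25/4 = 1750/4 = 437.5000
Now evaluate at x=17, y=17:
z = k × 17 / 289 = (1750 × 17) / (4 × 289) = 29750/1156
≈ 25.7353

25.7353


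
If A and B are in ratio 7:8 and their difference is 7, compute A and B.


Let A = 7k, B = 8k.
8k - 7k = 7
1k = 7 → k = 7/1 = 7
A = 7×7 = 49, B = 8×7 = 56
= A = 49, B = 56

A = 49, B = 56


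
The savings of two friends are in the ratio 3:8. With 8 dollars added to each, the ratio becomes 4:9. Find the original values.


Let A = 3k, B = 8k.
(3k + 8) / (8k + 8) = 4/9
Cross-multiply: 9(3k + 8) = 4(8k + 8)
27k + 72 = 32k + 32
27k - 32k = 32 - 72
-5k = -40
k = -40/-5 = 8
A = 3×8 = 24, B = 8×8 = 64
= A = 24, B = 64

A = 24, B = 64


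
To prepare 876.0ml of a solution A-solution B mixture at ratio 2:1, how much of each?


Total parts = 2 + 1 = 3
solution A: 876.0 × 2/3 = 584.0ml
solution B: 876.0 × 1/3 = 292.0ml
= 584.0ml and 292.0ml

584.0ml and 292.0ml


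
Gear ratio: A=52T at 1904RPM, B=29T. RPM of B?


Gear ratio = 52:29 = 52:29
RPM_B = RPM_A × (teeth_A / teeth_B)
= 1904 × (52/29)
= 3414.1 RPM

3414.1 RPM


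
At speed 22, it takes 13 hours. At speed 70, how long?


Inverse proportion: x × y = constant
k = 22 × 13 = 286
y₂ = k / 70 = 286 / 70
= 4.09

4.09


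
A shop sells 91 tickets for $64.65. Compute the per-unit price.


Unit rate = total / quantity
= 64.65 / 91
= $0.71 per unit

$0.71 per unit


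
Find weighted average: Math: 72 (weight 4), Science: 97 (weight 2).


Numerator = 72×4 + 97×2
= 288 + 194
= 482
Total weight = 6
Weighted avg = 482/6
= 80.33

80.33


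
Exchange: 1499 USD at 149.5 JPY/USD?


Amount × rate = 1499 × 149.5
= 224100.50 JPY

224100.50 JPY


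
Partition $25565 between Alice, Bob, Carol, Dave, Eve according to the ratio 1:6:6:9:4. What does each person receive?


Total parts = 1 + 6 + 6 + 9 + 4 = 26
Alice: 25565 × 1/26 = 983.27
Bob: 25565 × 6/26 = 5899.62
Carol: 25565 × 6/26 = 5899.62
Dave: 25565 × 9/26 = 8849.42
Eve: 25565 × 4/26 = 3933.08
= Alice: $983.27, Bob: $5899.62, Carol: $5899.62, Dave: $8849.42, Eve: $3933.08

Alice: $983.27, Bob: $5899.62, Carol: $5899.62, Dave: $8849.42, Eve: $3933.08


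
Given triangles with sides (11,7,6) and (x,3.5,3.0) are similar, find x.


Scale factor = 3.5/7 = 0.5
Missing side = 11 × 0.5
= 5.5

5.5


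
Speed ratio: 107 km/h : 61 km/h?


Ratio = 107:61
GCD = 1
Simplified = 107:61
Time ratio (same distance) = 61:107
Speed ratio = 107:61

107:61


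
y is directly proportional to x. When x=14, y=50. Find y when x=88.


Direct proportion: y/x = constant
k = 50/14 ≈ 3.5714
y₂ = k × 88 = 50 × 88 / 14 = 4400/14
≈ 314.29

314.29


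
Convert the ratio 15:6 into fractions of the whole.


Total parts = 15 + 6 = 21
First part: 15/21 = 5/7
Second part: 6/21 = 2/7
= 5/7 and 2/7

5/7 and 2/7


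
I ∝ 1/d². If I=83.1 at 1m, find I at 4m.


I₁d₁² = I₂d₂²
I₂ = I₁ × (d₁/d₂)²
= 83.1 × (1/4)²
= 83.1 × 1/16
= 83.1/16
≈ 5.1938

5.1938


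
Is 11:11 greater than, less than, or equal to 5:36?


11/11 = 1.0000
5/36 = 0.1389
1.0000 > 0.1389, so 11:11 is greater
= greater than

greater than


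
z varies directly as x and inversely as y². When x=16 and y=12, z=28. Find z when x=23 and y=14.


z = k·x/y²
Solve for k using the known point: k = z·y²/x = 28×144/16 = 4032/16 = 252.0000
Now evaluate at x=23, y=14:
z = k × 23 / 196 = (4032 × 23) / (16 × 196) = 92736/3136
≈ 29.5714

29.5714


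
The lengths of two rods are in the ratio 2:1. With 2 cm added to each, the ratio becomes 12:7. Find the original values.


Let A = 2k, B = 1k.
(2k + 2) / (1k + 2) = 12/7
Cross-multiply: 7(2k + 2) = 12(1k + 2)
14k + 14 = 12k + 24
14k - 12k = 24 - 14
2k = 10
k = 10/2 = 5
A = 2×5 = 10, B = 1×5 = 5
= A = 10, B = 5

A = 10, B = 5


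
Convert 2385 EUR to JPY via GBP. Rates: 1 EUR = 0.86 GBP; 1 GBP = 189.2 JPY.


Step 1: 2385 EUR × 0.86 = 2051.10 GBP
Step 2: 2051.10 GBP × 189.2 = 388068.12 JPY
Implied rate EUR→JPY = 0.86 × 189.2 = 162.7120
= 388068.12 JPY

388068.12 JPY


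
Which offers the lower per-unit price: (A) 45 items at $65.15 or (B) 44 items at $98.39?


Deal A: $65.15/45 = $1.4478/unit
Deal B: $98.39/44 = $2.2361/unit
A is cheaper per unit
= Deal A

Deal A


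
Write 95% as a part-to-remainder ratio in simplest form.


95% means 95 parts out of 100; remainder = 5
Part : remainder = 95:5
GCD = 5
= 19:1

19:1


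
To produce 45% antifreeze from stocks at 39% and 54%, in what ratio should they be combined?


Let x parts of 39% mix with y parts of 54%.
39x + 54y = 45(x + y)
39x + 54y = 45x + 45y
x(39 - 45) = y(45 - 54)
x/y = (54 - 45)/(45 - 39) = 9/6
Simplify: 3:2
= 3:2

3:2


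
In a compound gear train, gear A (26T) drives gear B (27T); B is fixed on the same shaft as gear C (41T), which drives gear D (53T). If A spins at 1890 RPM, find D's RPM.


Stage 1: RPM_B = RPM_A × t_A/t_B = 1890 × 26/27 = 49140/27 = 1820.00
B and C share a shaft → RPM_C = RPM_B
Stage 2: RPM_D = RPM_C × t_C/t_D = RPM_A × (t_A×t_C)/(t_B×t_D)
Overall ratio = (26×41)/(27×53) = 1066/1431
RPM_D = 1890 × 1066/1431 = 2014740/1431
≈ 1407.92 RPM

1407.92 RPM


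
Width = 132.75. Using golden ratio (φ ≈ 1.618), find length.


φ = (1 + √5) / 2 ≈ 1.618
Length = width × φ = 132.75 × 1.618 = 214.7895
≈ 214.79

214.79


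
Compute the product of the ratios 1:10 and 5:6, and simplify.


Compound ratio = (1×5) : (10×6)
= 5:60
GCD = 5
= 1:12

1:12


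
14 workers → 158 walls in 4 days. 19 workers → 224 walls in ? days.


Days ∝ work / workers, so d₂ = d₁ × (m₁/m₂) × (w₂/w₁)
Workers factor (inverse): 14/19 ≈ 0.7368
Work factor (direct): 224/158 ≈ 1.4177
d₂ = 4 × 14/19 × 224/158 = (4 × 14 × 224) / (19 × 158) = 12544/3002
≈ 4.18 days

4.18 days


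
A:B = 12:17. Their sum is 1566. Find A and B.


Let A = 12k, B = 17k.
12k + 17k = 1566
29k = 1566 → k = 1566/29 = 54
A = 12×54 = 648, B = 17×54 = 918
= A = 648, B = 918

A = 648, B = 918


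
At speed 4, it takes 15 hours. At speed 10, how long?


Inverse proportion: x × y = constant
k = 4 × 15 = 60
y₂ = k / 10 = 60 / 10
= 6.00

6.00


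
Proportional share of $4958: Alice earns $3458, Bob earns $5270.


Total income = 3458 + 5270 = $8728
Alice: $4958 × 3458/8728 = $1964.34
Bob: $4958 × 5270/8728 = $2993.66
= Alice: $1964.34, Bob: $2993.66

Alice: $1964.34, Bob: $2993.66


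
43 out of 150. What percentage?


Percentage = (part / whole) × 100
= (43 / 150) × 100
≈ 28.67%

28.67%


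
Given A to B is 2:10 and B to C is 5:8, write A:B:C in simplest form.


Match B: multiply A:B by 5 → 10:50
Multiply B:C by 10 → 50:80
Combined: 10:50:80
GCD = 10
= 1:5:8

1:5:8


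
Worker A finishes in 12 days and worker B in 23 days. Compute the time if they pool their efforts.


Rate of A = 1/12 per day
Rate of B = 1/23 per day
Combined rate = 1/12 + 1/23 = 35/276 ≈ 0.1268 per day
Days = 1 / combined rate = 276/35
≈ 7.89 days

7.89 days


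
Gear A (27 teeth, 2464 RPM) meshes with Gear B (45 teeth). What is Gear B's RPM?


Gear ratio = 27:45 = 3:5
RPM_B = RPM_A × (teeth_A / teeth_B)
= 2464 × (27/45)
= 1478.4 RPM

1478.4 RPM


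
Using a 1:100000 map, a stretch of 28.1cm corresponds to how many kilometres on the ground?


Real distance = map distance × scale
= 28.1cm × 100000
= 2810000 cm = 28100.0 m
= 28.100 km

28.100 km


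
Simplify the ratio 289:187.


GCD(289, 187) = 17
289/17 : 187/17
= 17:11

17:11


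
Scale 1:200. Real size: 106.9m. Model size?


Model size = real / scale
= 106.9 / 200
= 0.5345 m

0.5345 m


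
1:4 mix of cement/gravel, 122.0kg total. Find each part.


Total parts = 1 + 4 = 5
cement: 122.0 × 1/5 = 24.4kg
gravel: 122.0 × 4/5 = 97.6kg
= 24.4kg and 97.6kg

24.4kg and 97.6kg


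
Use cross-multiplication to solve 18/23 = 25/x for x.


Cross multiply: 18 × x = 23 × 25
18x = 575
x = 575 / 18
= 31.94

31.94


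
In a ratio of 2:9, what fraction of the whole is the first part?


Total parts = 2 + 9 = 11
First part: 2/11 = 2/11
= 2/11

2/11


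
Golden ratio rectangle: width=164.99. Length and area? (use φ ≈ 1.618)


φ = (1 + √5) / 2 ≈ 1.618
Length = width × φ = 164.99 × 1.618 = 266.95382
≈ 266.95
Area = width × length = 164.99 × 266.95382 = 44044.7107618 ≈ 44044.71
= Length: 266.95, Area: 44044.71

Length: 266.95, Area: 44044.71


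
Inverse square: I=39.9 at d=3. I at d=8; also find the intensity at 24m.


I₁d₁² = I₂d₂²
I at 8m = 39.9 × (3/8)² = 39.9 × 9/64 = 359.1/64 ≈ 5.6109
I at 24m = 39.9 × (3/24)² = 39.9 × 9/576 = 359.1/576 ≈ 0.6234
= 5.6109 and 0.6234

5.6109 and 0.6234


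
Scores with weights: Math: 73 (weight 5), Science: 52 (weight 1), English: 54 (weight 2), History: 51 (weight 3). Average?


Numerator = 73×5 + 52×1 + 54×2 + 51×3
= 365 + 52 + 108 + 153
= 678
Total weight = 11
Weighted avg = 678/11
= 61.64

61.64


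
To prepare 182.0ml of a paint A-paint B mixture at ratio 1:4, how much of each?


Total parts = 1 + 4 = 5
paint A: 182.0 × 1/5 = 36.4ml
paint B: 182.0 × 4/5 = 145.6ml
= 36.4ml and 145.6ml

36.4ml and 145.6ml


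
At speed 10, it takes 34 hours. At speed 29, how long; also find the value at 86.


Inverse proportion: x × y = constant
k = 10 × 34 = 340
At x=29: k/29 = 11.72
At x=86: k/86 = 3.95
= 11.72 and 3.95

11.72 and 3.95


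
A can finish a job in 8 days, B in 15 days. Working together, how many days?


Rate of A = 1/8 per day
Rate of B = 1/15 per day
Combined rate = 1/8 + 1/15 = 23/120 ≈ 0.1917 per day
Days = 1 / combined rate = 120/23
≈ 5.22 days

5.22 days


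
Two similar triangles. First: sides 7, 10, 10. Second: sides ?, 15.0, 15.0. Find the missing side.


Scale factor = 15.0/10 = 1.5
Missing side = 7 × 1.5
= 10.5

10.5


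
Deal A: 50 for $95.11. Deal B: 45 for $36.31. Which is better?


Deal A: $95.11/50 = $1.9022/unit
Deal B: $36.31/45 = $0.8069/unit
B is cheaper per unit
= Deal B

Deal B


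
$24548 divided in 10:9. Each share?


Total parts = 10 + 9 = 19
Part 1: 24548 × 10/19 = 12920.00
Part 2: 24548 × 9/19 = 11628.00
= Part 1: $12920.00, Part 2: $11628.00

Part 1: $12920.00, Part 2: $11628.00


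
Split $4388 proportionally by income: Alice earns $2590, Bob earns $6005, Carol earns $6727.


Total income = 2590 + 6005 + 6727 = $15322
Alice: $4388 × 2590/15322 = $741.74
Bob: $4388 × 6005/15322 = $1719.75
Carol: $4388 × 6727/15322 = $1926.52
= Alice: $741.74, Bob: $1719.75, Carol: $1926.52

Alice: $741.74, Bob: $1719.75, Carol: $1926.52


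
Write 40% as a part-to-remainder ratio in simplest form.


40% means 40 parts out of 100; remainder = 60
Part : remainder = 40:60
GCD = 20
= 2:3

2:3


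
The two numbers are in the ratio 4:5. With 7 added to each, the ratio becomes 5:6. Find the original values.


Let A = 4k, B = 5k.
(4k + 7) / (5k + 7) = 5/6
Cross-multiply: 6(4k + 7) = 5(5k + 7)
24k + 42 = 25k + 35
24k - 25k = 35 - 42
-1k = -7
k = -7/-1 = 7
A = 4×7 = 28, B = 5×7 = 35
= A = 28, B = 35

A = 28, B = 35


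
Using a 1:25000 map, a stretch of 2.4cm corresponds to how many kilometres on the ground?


Real distance = map distance × scale
= 2.4cm × 25000
= 60000 cm = 600.0 m
= 0.600 km

0.600 km


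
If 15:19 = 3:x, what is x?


Cross multiply: 15 × x = 19 × 3
15x = 57
x = 57 / 15
= 3.80

3.80


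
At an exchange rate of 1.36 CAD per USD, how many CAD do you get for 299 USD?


Amount × rate = 299 × 1.36
= 406.64 CAD

406.64 CAD


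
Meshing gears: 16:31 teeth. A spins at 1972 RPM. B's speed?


Gear ratio = 16:31 = 16:31
RPM_B = RPM_A × (teeth_A / teeth_B)
= 1972 × (16/31)
= 1017.8 RPM

1017.8 RPM


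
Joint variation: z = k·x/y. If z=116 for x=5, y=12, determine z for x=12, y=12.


z = k·x/y
Solve for k using the known point: k = z·y/x = 116×12/5 = 1392/5 = 278.4000
Now evaluate at x=12, y=12:
z = k × 12 / 12 = (1392 × 12) / (5 × 12) = 16704/60
= 278.4000

278.4000


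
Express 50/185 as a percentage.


Percentage = (part / whole) × 100
= (50 / 185) × 100
≈ 27.03%

27.03%


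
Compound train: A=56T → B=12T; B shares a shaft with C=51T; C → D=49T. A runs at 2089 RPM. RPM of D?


Stage 1: RPM_B = RPM_A × t_A/t_B = 2089 × 56/12 = 116984/12 ≈ 9748.67
B and C share a shaft → RPM_C = RPM_B
Stage 2: RPM_D = RPM_C × t_C/t_D = RPM_A × (t_A×t_C)/(t_B×t_D)
Overall ratio = (56×51)/(12×49) = 2856/588
RPM_D = 2089 × 2856/588 = 5966184/588
≈ 10146.57 RPM

10146.57 RPM


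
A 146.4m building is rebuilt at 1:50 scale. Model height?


Model size = real / scale
= 146.4 / 50
= 2.9280 m

2.9280 m


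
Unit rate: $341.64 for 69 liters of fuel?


Unit rate = total / quantity
= 341.64 / 69
= $4.95 per unit

$4.95 per unit


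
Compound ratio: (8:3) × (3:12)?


Compound ratio = (8×3) : (3×12)
= 24:36
GCD = 12
= 2:3

2:3


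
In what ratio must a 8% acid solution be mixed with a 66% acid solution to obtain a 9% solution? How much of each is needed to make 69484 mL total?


Let x parts of 8% mix with y parts of 66%.
8x + 66y = 9(x + y)
8x + 66y = 9x + 9y
x(8 - 9) = y(9 - 66)
x/y = (66 - 9)/(9 - 8) = 57/1
Simplify: 57:1
Total parts = 58; one part = 69484/58 = 1198.00 mL
8% solution: 57×1198.00 = 68286.00 mL
66% solution: 1×1198.00 = 1198.00 mL
= ratio 57:1; 68286.00 mL and 1198.00 mL

ratio 57:1; 68286.00 mL and 1198.00 mL


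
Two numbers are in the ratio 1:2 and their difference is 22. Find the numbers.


Let A = 1k, B = 2k.
2k - 1k = 22
1k = 22 → k = 22/1 = 22
A = 1×22 = 22, B = 2×22 = 44
= A = 22, B = 44

A = 22, B = 44


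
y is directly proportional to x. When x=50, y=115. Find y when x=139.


Direct proportion: y/x = constant
k = 115/50 = 2.3000
y₂ = k × 139 = 115 × 139 / 50 = 15985/50
= 319.70

319.70


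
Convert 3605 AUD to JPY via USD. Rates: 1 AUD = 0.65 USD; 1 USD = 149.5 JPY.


Step 1: 3605 AUD × 0.65 = 2343.25 USD
Step 2: 2343.25 USD × 149.5 = 350315.88 JPY
Implied rate AUD→JPY = 0.65 × 149.5 = 97.1750
= 350315.88 JPY

350315.88 JPY


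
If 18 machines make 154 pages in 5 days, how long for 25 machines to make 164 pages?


Days ∝ work / workers, so d₂ = d₁ × (m₁/m₂) × (w₂/w₁)
Workers factor (inverse): 18/25 = 0.7200
Work factor (direct): 164/154 ≈ 1.0649
d₂ = 5 × 18/25 × 164/154 = (5 × 18 × 164) / (25 × 154) = 14760/3850
≈ 3.83 days

3.83 days


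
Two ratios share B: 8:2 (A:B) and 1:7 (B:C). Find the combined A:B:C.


Match B: multiply A:B by 1 → 8:2
Multiply B:C by 2 → 2:14
Combined: 8:2:14
GCD = 2
= 4:1:7

4:1:7


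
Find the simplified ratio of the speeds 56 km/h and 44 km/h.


Ratio = 56:44
GCD = 4
Simplified = 14:11
Time ratio (same distance) = 11:14
Speed ratio = 14:11

14:11


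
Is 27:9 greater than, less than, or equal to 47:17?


27/9 = 3.0000
47/17 = 2.7647
3.0000 > 2.7647, so 27:9 is greater
= greater than

greater than


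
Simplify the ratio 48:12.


GCD(48, 12) = 12
48/12 : 12/12
= 4:1

4:1


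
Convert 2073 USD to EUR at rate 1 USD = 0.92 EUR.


Amount × rate = 2073 × 0.92
= 1907.16 EUR

1907.16 EUR


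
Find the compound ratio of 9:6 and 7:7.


Compound ratio = (9×7) : (6×7)
= 63:42
GCD = 21
= 3:2

3:2


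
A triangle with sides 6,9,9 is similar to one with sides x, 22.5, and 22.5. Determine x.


Scale factor = 22.5/9 = 2.5
Missing side = 6 × 2.5
= 15.0

15.0


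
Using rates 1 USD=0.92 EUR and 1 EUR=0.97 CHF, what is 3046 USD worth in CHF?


Step 1: 3046 USD × 0.92 = 2802.32 EUR
Step 2: 2802.32 EUR × 0.97 = 2718.25 CHF
Implied rate USD→CHF = 0.92 × 0.97 = 0.8924
= 2718.25 CHF

2718.25 CHF


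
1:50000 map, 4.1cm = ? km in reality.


Real distance = map distance × scale
= 4.1cm × 50000
= 205000 cm = 2050.0 m
= 2.050 km

2.050 km


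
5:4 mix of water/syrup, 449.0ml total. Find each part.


Total parts = 5 + 4 = 9
water: 449.0 × 5/9 = 249.4ml
syrup: 449.0 × 4/9 = 199.6ml
= 249.4ml and 199.6ml

249.4ml and 199.6ml


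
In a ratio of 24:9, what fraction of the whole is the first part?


Total parts = 24 + 9 = 33
First part: 24/33 = 8/11
= 8/11

8/11


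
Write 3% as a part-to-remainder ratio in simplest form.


3% means 3 parts out of 100; remainder = 97
Part : remainder = 3:97
GCD = 1
= 3:97

3:97


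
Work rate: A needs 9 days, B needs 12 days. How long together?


Rate of A = 1/9 per day
Rate of B = 1/12 per day
Combined rate = 1/9 + 1/12 = 21/108 ≈ 0.1944 per day
Days = 1 / combined rate = 108/21
≈ 5.14 days

5.14 days


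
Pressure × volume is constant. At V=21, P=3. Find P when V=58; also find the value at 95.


Inverse proportion: x × y = constant
k = 21 × 3 = 63
At x=58: k/58 = 1.09
At x=95: k/95 = 0.66
= 1.09 and 0.66

1.09 and 0.66


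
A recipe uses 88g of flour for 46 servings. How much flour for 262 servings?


Direct proportion: y/x = constant
k = 88/46 ≈ 1.9130
y₂ = k × 262 = 88 × 262 / 46 = 23056/46
≈ 501.22

501.22


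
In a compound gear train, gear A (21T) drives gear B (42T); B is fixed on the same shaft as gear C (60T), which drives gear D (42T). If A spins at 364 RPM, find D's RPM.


Stage 1: RPM_B = RPM_A × t_A/t_B = 364 × 21/42 = 7644/42 = 182.00
B and C share a shaft → RPM_C = RPM_B
Stage 2: RPM_D = RPM_C × t_C/t_D = RPM_A × (t_A×t_C)/(t_B×t_D)
Overall ratio = (21×60)/(42×42) = 1260/1764
RPM_D = 364 × 1260/1764 = 458640/1764
= 260.00 RPM

260.00 RPM


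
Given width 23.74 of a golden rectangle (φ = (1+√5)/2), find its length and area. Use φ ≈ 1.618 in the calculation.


φ = (1 + √5) / 2 ≈ 1.618
Length = width × φ = 23.74 × 1.618 = 38.41132
≈ 38.41
Area = width × length = 23.74 × 38.41132 = 911.8847368 ≈ 911.88
= Length: 38.41, Area: 911.88

Length: 38.41, Area: 911.88


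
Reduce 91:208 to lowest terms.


GCD(91, 208) = 13
91/13 : 208/13
= 7:16

7:16


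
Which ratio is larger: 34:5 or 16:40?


34/5 = 6.8000
16/40 = 0.4000
6.8000 > 0.4000, so 34:5 is greater
= 34:5

34:5


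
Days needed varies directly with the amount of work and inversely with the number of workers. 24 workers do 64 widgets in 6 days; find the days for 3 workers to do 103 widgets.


Days ∝ work / workers, so d₂ = d₁ × (m₁/m₂) × (w₂/w₁)
Workers factor (inverse): 24/3 = 8.0000
Work factor (direct): 103/64 ≈ 1.6094
d₂ = 6 × 24/3 × 103/64 = (6 × 24 × 103) / (3 × 64) = 14832/192
= 77.25 days

77.25 days


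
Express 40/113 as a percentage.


Percentage = (part / whole) × 100
= (40 / 113) × 100
≈ 35.40%

35.40%


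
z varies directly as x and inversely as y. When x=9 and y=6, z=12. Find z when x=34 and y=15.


z = k·x/y
Solve for k using the known point: k = z·y/x = 12×6/9 = 72/9 = 8.0000
Now evaluate at x=34, y=15:
z = k × 34 / 15 = (72 × 34) / (9 × 15) = 2448/135
≈ 18.1333

18.1333


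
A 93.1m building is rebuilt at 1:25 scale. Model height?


Model size = real / scale
= 93.1 / 25
= 3.7240 m

3.7240 m


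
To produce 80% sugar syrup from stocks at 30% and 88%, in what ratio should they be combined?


Let x parts of 30% mix with y parts of 88%.
30x + 88y = 80(x + y)
30x + 88y = 80x + 80y
x(30 - 80) = y(80 - 88)
x/y = (88 - 80)/(80 - 30) = 8/50
Simplify: 4:25
= 4:25

4:25


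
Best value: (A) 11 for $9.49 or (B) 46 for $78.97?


Deal A: $9.49/11 = $0.8627/unit
Deal B: $78.97/46 = $1.7167/unit
A is cheaper per unit
= Deal A

Deal A


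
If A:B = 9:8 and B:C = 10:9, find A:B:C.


Match B: multiply A:B by 10 → 90:80
Multiply B:C by 8 → 80:72
Combined: 90:80:72
GCD = 2
= 45:40:36

45:40:36


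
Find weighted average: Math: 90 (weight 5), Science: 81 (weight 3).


Numerator = 90×5 + 81×3
= 450 + 243
= 693
Total weight = 8
Weighted avg = 693/8
= 86.63

86.63


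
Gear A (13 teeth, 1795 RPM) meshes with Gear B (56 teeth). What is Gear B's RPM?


Gear ratio = 13:56 = 13:56
RPM_B = RPM_A × (teeth_A / teeth_B)
= 1795 × (13/56)
= 416.7 RPM

416.7 RPM


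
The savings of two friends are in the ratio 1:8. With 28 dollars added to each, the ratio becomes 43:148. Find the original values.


Let A = 1k, B = 8k.
(1k + 28) / (8k + 28) = 43/148
Cross-multiply: 148(1k + 28) = 43(8k + 28)
148k + 4144 = 344k + 1204
148k - 344k = 1204 - 4144
-196k = -2940
k = -2940/-196 = 15
A = 1×15 = 15, B = 8×15 = 120
= A = 15, B = 120

A = 15, B = 120


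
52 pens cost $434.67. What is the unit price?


Unit rate = total / quantity
= 434.67 / 52
= $8.36 per unit

$8.36 per unit


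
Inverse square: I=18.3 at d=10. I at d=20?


I₁d₁² = I₂d₂²
I₂ = I₁ × (d₁/d₂)²
= 18.3 × (10/20)²
= 18.3 × 100/400
= 1830/400
= 4.5750

4.5750


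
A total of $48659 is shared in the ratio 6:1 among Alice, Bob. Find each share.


Total parts = 6 + 1 = 7
Alice: 48659 × 6/7 = 41707.71
Bob: 48659 × 1/7 = 6951.29
= Alice: $41707.71, Bob: $6951.29

Alice: $41707.71, Bob: $6951.29


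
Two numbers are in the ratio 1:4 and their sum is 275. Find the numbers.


Let A = 1k, B = 4k.
1k + 4k = 275
5k = 275 → k = 275/5 = 55
A = 1×55 = 55, B = 4×55 = 220
= A = 55, B = 220

A = 55, B = 220


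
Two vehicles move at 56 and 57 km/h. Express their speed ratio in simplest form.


Ratio = 56:57
GCD = 1
Simplified = 56:57
Time ratio (same distance) = 57:56
Speed ratio = 56:57

56:57


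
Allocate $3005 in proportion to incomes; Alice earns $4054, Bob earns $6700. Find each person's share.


Total income = 4054 + 6700 = $10754
Alice: $3005 × 4054/10754 = $1132.81
Bob: $3005 × 6700/10754 = $1872.19
= Alice: $1132.81, Bob: $1872.19

Alice: $1132.81, Bob: $1872.19


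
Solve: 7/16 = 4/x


Cross multiply: 7 × x = 16 × 4
7x = 64
x = 64 / 7
= 9.14

9.14


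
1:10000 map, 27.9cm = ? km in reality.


Real distance = map distance × scale
= 27.9cm × 10000
= 279000 cm = 2790.0 m
= 2.790 km

2.790 km


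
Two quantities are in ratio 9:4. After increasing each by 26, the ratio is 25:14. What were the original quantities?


Let A = 9k, B = 4k.
(9k + 26) / (4k + 26) = 25/14
Cross-multiply: 14(9k + 26) = 25(4k + 26)
126k + 364 = 100k + 650
126k - 100k = 650 - 364
26k = 286
k = 286/26 = 11
A = 9×11 = 99, B = 4×11 = 44
= A = 99, B = 44

A = 99, B = 44


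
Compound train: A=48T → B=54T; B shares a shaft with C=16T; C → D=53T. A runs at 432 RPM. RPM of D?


Stage 1: RPM_B = RPM_A × t_A/t_B = 432 × 48/54 = 20736/54 = 384.00
B and C share a shaft → RPM_C = RPM_B
Stage 2: RPM_D = RPM_C × t_C/t_D = RPM_A × (t_A×t_C)/(t_B×t_D)
Overall ratio = (48×16)/(54×53) = 768/2862
RPM_D = 432 × 768/2862 = 331776/2862
≈ 115.92 RPM

115.92 RPM


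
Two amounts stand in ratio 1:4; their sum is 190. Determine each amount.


Let A = 1k, B = 4k.
1k + 4k = 190
5k = 190 → k = 190/5 = 38
A = 1×38 = 38, B = 4×38 = 152
= A = 38, B = 152

A = 38, B = 152


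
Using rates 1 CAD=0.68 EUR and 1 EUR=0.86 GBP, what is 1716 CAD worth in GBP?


Step 1: 1716 CAD × 0.68 = 1166.88 EUR
Step 2: 1166.88 EUR × 0.86 = 1003.52 GBP
Implied rate CAD→GBP = 0.68 × 0.86 = 0.5848
= 1003.52 GBP

1003.52 GBP


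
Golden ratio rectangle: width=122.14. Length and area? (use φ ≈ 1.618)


φ = (1 + √5) / 2 ≈ 1.618
Length = width × φ = 122.14 × 1.618 = 197.62252
≈ 197.62
Area = width × length = 122.14 × 197.62252 = 24137.6145928 ≈ 24137.61
= Length: 197.62, Area: 24137.61

Length: 197.62, Area: 24137.61


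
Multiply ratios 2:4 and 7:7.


Compound ratio = (2×7) : (4×7)
= 14:28
GCD = 14
= 1:2

1:2


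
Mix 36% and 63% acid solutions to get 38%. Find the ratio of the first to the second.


Let x parts of 36% mix with y parts of 63%.
36x + 63y = 38(x + y)
36x + 63y = 38x + 38y
x(36 - 38) = y(38 - 63)
x/y = (63 - 38)/(38 - 36) = 25/2
Simplify: 25:2
= 25:2

25:2


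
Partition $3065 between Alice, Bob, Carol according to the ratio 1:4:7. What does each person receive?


Total parts = 1 + 4 + 7 = 12
Alice: 3065 × 1/12 = 255.42
Bob: 3065 × 4/12 = 1021.67
Carol: 3065 × 7/12 = 1787.92
= Alice: $255.42, Bob: $1021.67, Carol: $1787.92

Alice: $255.42, Bob: $1021.67, Carol: $1787.92


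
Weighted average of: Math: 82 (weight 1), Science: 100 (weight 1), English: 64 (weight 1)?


Numerator = 82×1 + 100×1 + 64×1
= 82 + 100 + 64
= 246
Total weight = 3
Weighted avg = 246/3
= 82.00

82.00


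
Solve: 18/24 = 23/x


Cross multiply: 18 × x = 24 × 23
18x = 552
x = 552 / 18
= 30.67

30.67


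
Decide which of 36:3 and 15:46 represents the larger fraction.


36/3 = 12.0000
15/46 = 0.3261
12.0000 > 0.3261, so 36:3 is greater
= 36:3

36:3


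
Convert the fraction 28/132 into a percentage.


Percentage = (part / whole) × 100
= (28 / 132) × 100
≈ 21.21%

21.21%


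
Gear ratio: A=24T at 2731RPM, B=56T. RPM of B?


Gear ratio = 24:56 = 3:7
RPM_B = RPM_A × (teeth_A / teeth_B)
= 2731 × (24/56)
= 1170.4 RPM

1170.4 RPM


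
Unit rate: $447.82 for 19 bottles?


Unit rate = total / quantity
= 447.82 / 19
= $23.57 per unit

$23.57 per unit


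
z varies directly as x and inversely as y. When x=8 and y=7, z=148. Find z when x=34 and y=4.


z = k·x/y
Solve for k using the known point: k = z·y/x = 148×7/8 = 1036/8 = 129.5000
Now evaluate at x=34, y=4:
z = k × 34 / 4 = (1036 × 34) / (8 × 4) = 35224/32
= 1100.7500

1100.7500


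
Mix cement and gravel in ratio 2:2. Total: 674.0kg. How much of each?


Total parts = 2 + 2 = 4
cement: 674.0 × 2/4 = 337.0kg
gravel: 674.0 × 2/4 = 337.0kg
= 337.0kg and 337.0kg

337.0kg and 337.0kg


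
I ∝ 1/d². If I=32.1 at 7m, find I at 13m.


I₁d₁² = I₂d₂²
I₂ = I₁ × (d₁/d₂)²
= 32.1 × (7/13)²
= 32.1 × 49/169
= 1572.9/169
≈ 9.3071

9.3071


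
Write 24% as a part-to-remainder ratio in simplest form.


24% means 24 parts out of 100; remainder = 76
Part : remainder = 24:76
GCD = 4
= 6:19

6:19


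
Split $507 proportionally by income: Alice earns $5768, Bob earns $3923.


Total income = 5768 + 3923 = $9691
Alice: $507 × 5768/9691 = $301.76
Bob: $507 × 3923/9691 = $205.24
= Alice: $301.76, Bob: $205.24

Alice: $301.76, Bob: $205.24


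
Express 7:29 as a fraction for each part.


Total parts = 7 + 29 = 36
First part: 7/36 = 7/36
Second part: 29/36 = 29/36
= 7/36 and 29/36

7/36 and 29/36


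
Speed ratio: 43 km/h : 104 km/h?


Ratio = 43:104
GCD = 1
Simplified = 43:104
Time ratio (same distance) = 104:43
Speed ratio = 43:104

43:104
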